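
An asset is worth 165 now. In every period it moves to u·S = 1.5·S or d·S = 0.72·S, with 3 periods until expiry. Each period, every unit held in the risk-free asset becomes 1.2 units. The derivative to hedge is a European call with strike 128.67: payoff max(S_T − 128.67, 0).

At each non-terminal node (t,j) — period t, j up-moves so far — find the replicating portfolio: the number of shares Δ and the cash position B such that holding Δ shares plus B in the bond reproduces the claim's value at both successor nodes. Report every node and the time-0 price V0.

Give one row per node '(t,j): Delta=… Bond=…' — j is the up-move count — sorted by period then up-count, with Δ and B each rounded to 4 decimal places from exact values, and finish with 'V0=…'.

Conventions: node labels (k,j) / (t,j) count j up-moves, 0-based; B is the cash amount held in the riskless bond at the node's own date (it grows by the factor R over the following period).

No-arbitrage ⇒ martingale measure with p* = (R−d)/(u−d) = 0.6154.
Terminal payoffs: V(3,0)=0.0000, V(3,1)=0.0000, V(3,2)=138.6300, V(3,3)=428.2050
Node (2,0) S=85.5360: V=(p*·0.0000+(1−p*)·0.0000)/1.2=0.0000; Δ=(0.0000−0.0000)/(128.3040−61.5859)=0.0000; B=V−Δ·S=0.0000
Node (2,1) S=178.2000: V=(p*·138.6300+(1−p*)·0.0000)/1.2=71.0923; Δ=(138.6300−0.0000)/(267.3000−128.3040)=0.9974; B=V−Δ·S=-106.6385
Node (2,2) S=371.2500: V=(p*·428.2050+(1−p*)·138.6300)/1.2=264.0250; Δ=(428.2050−138.6300)/(556.8750−267.3000)=1.0000; B=V−Δ·S=-107.2250
Node (1,0) S=118.8000: V=(p*·71.0923+(1−p*)·0.0000)/1.2=36.4576; Δ=(71.0923−0.0000)/(178.2000−85.5360)=0.7672; B=V−Δ·S=-54.6864
Node (1,1) S=247.5000: V=(p*·264.0250+(1−p*)·71.0923)/1.2=158.1834; Δ=(264.0250−71.0923)/(371.2500−178.2000)=0.9994; B=V−Δ·S=-89.1662
Node (0,0) S=165.0000: V=(p*·158.1834+(1−p*)·36.4576)/1.2=92.8048; Δ=(158.1834−36.4576)/(247.5000−118.8000)=0.9458; B=V−Δ·S=-63.2539
Verification: the root portfolio costs Δ(0,0)·S0 + B(0,0) = 92.8048, matching V0.

(0,0): Delta=0.9458 Bond=-63.2539
(1,0): Delta=0.7672 Bond=-54.6864
(1,1): Delta=0.9994 Bond=-89.1662
(2,0): Delta=0.0000 Bond=0.0000
(2,1): Delta=0.9974 Bond=-106.6385
(2,2): Delta=1.0000 Bond=-107.2250
V0=92.8048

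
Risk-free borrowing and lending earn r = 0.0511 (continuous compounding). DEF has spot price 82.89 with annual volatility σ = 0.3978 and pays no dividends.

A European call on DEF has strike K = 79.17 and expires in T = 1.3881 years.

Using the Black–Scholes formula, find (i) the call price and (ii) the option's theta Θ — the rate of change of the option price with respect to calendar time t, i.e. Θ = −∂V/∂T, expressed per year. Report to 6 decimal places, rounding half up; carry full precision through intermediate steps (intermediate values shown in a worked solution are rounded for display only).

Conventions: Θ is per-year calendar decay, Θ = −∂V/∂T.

price = 19.521358
Θ = -6.873191

σ√T = 0.3978·√1.3881 = 0.468679
d₁ = (ln(S/K) + (r+σ²/2)T) / (σ√T) = (ln(82.89/79.17) + (0.0511+0.3978²/2)·1.3881) / 0.468679 = (0.045917 + 0.180762) / 0.468679 = 0.483655
d₂ = d₁ − σ√T = 0.483655 − 0.468679 = 0.014976
e^{−rT} = 0.931525
N(d₁) = 0.685685,  N(d₂) = 0.505974
Call price V = S·N(d₁) − K·e^{−rT}·N(d₂) = 56.836397 − 37.315039 = 19.521358
φ(d₁) = (1/√(2π))·e^{−d₁²/2} = 0.354907
Θ = −S·φ(d₁)·σ/(2√T) − r·K·e^{−rT}·N(d₂) = −4.966393 − 1.906798 = -6.873191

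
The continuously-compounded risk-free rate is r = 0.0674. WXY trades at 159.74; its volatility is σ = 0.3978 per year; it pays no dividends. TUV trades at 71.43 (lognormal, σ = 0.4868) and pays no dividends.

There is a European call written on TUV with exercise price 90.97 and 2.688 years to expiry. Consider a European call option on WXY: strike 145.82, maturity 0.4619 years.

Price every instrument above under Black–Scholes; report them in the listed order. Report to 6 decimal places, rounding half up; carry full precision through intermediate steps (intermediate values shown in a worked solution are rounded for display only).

[TUV call K=90.97]
σ√T = 0.4868·√2.688 = 0.798115
d₁ = (ln(S/K) + (r+σ²/2)T) / (σ√T) = (ln(71.43/90.97) + (0.0674+0.4868²/2)·2.688) / 0.798115 = (-0.241812 + 0.499665) / 0.798115 = 0.323077
d₂ = d₁ − σ√T = 0.323077 − 0.798115 = -0.475037
e^{−rT} = 0.834293
N(d₁) = 0.626682,  N(d₂) = 0.317380
price = S·N(d₁) − K·e^{−rT}·N(d₂) = 44.763873 − 24.087762 = 20.676110
[WXY call K=145.82]
σ√T = 0.3978·√0.4619 = 0.270358
d₁ = (ln(S/K) + (r+σ²/2)T) / (σ√T) = (ln(159.74/145.82) + (0.0674+0.3978²/2)·0.4619) / 0.270358 = (0.091175 + 0.067679) / 0.270358 = 0.587567
d₂ = d₁ − σ√T = 0.587567 − 0.270358 = 0.317209
e^{−rT} = 0.969348
N(d₁) = 0.721588,  N(d₂) = 0.624458
price = S·N(d₁) − K·e^{−rT}·N(d₂) = 115.266539 − 88.267233 = 26.999306

price(TUV call K=90.97) = 20.676110
price(WXY call K=145.82) = 26.999306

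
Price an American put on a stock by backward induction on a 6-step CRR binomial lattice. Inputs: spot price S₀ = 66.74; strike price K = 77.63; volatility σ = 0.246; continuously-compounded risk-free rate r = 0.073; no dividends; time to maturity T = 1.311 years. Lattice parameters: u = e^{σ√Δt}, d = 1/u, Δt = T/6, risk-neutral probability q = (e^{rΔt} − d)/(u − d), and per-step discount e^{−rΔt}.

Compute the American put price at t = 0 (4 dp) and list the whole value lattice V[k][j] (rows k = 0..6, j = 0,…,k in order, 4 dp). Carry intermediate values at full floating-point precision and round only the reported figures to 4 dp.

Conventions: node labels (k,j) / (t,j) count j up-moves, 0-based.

params: Δt=0.21850 u=1.12186 d=0.89137 q=0.54104 e^(-rΔt)=0.98418
t_6 payoffs: 44.1528 35.4965 24.6018 10.8900 0.0000 0.0000 0.0000
k=5: node(5,0) S=37.5568 payoff=40.0732 vs cont=38.8448 → 40.0732 [stop]  node(5,1) S=47.2680 payoff=30.3620 vs cont=29.1336 → 30.3620 [stop]  node(5,2) S=59.4904 payoff=18.1396 vs cont=16.9112 → 18.1396 [stop]  node(5,3) S=74.8731 payoff=2.7569 vs cont=4.9190 → 4.9190 [wait]  node(5,4) S=94.2334 payoff=0.0000 vs cont=0.0000 → 0.0000 [wait]  node(5,5) S=118.5999 payoff=0.0000 vs cont=0.0000 → 0.0000 [wait]
k=4: node(4,0) S=42.1335 payoff=35.4965 vs cont=34.2681 → 35.4965 [stop]  node(4,1) S=53.0282 payoff=24.6018 vs cont=23.3734 → 24.6018 [stop]  node(4,2) S=66.7400 payoff=10.8900 vs cont=10.8128 → 10.8900 [stop]  node(4,3) S=83.9973 payoff=0.0000 vs cont=2.2219 → 2.2219 [wait]  node(4,4) S=105.7170 payoff=0.0000 vs cont=0.0000 → 0.0000 [wait]
k=3: node(3,0) S=47.2680 payoff=30.3620 vs cont=29.1336 → 30.3620 [stop]  node(3,1) S=59.4904 payoff=18.1396 vs cont=16.9112 → 18.1396 [stop]  node(3,2) S=74.8731 payoff=2.7569 vs cont=6.1021 → 6.1021 [wait]  node(3,3) S=94.2334 payoff=0.0000 vs cont=1.0036 → 1.0036 [wait]
k=2: node(2,0) S=53.0282 payoff=24.6018 vs cont=23.3734 → 24.6018 [stop]  node(2,1) S=66.7400 payoff=10.8900 vs cont=11.4428 → 11.4428 [wait]  node(2,2) S=83.9973 payoff=0.0000 vs cont=3.2907 → 3.2907 [wait]
k=1: node(1,0) S=59.4904 payoff=18.1396 vs cont=17.2056 → 18.1396 [stop]  node(1,1) S=74.8731 payoff=2.7569 vs cont=6.9209 → 6.9209 [wait]
k=0: node(0,0) S=66.7400 payoff=10.8900 vs cont=11.8788 → 11.8788 [wait]

price = 11.8788
tree:
11.8788
18.1396 6.9209
24.6018 11.4428 3.2907
30.3620 18.1396 6.1021 1.0036
35.4965 24.6018 10.8900 2.2219 0.0000
40.0732 30.3620 18.1396 4.9190 0.0000 0.0000
44.1528 35.4965 24.6018 10.8900 0.0000 0.0000 0.0000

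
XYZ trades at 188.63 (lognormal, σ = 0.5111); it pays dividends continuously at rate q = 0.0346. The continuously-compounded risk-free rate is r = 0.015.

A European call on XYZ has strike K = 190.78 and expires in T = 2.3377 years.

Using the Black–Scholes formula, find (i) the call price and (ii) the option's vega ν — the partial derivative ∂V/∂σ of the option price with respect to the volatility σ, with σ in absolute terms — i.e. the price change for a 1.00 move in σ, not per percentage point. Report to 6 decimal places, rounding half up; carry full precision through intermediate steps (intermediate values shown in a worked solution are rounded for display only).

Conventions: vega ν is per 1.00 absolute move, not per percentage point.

σ√T = 0.5111·√2.3377 = 0.781448
d₁ = (ln(S/K) + (r−q+σ²/2)T) / (σ√T) = (ln(188.63/190.78) + (0.015−0.0346+0.5111²/2)·2.3377) / 0.781448 = (-0.011334 + 0.259512) / 0.781448 = 0.317588
d₂ = d₁ − σ√T = 0.317588 − 0.781448 = -0.463861
e^{−rT} = 0.965542
e^{−qT} = 0.922300
N(d₁) = 0.624601,  N(d₂) = 0.321374
Call price V = S·e^{−qT}·N(d₁) − K·e^{−rT}·N(d₂) = 108.664045 − 59.199021 = 49.465024
φ(d₁) = (1/√(2π))·e^{−d₁²/2} = 0.379322
ν = S·e^{−qT}·φ(d₁)·√T = 100.898725

price = 49.465024
ν = 100.898725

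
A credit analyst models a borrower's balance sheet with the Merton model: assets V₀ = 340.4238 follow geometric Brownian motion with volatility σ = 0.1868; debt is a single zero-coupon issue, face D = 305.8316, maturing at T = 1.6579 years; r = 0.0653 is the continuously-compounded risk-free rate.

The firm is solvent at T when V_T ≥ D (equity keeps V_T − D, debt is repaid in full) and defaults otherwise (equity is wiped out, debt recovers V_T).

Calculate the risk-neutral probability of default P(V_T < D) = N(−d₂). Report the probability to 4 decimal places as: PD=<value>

Equity is a call on the firm's assets struck at D = 305.8316:
d₁ = [ln(V₀/D) + (r + σ²/2)T] / (σ√T)
   = [ln(340.4238/305.8316) + (0.0653 + 0.5·0.1868²)·1.6579] / (0.1868·√1.6579)
   = [0.107157 + 0.137186] / 0.240523 = 1.015884
d₂ = d₁ − σ√T = 1.015884 − 0.240523 = 0.775361
risk-neutral PD = N(−d₂) = N(-0.775361) = 0.219063

PD=0.2191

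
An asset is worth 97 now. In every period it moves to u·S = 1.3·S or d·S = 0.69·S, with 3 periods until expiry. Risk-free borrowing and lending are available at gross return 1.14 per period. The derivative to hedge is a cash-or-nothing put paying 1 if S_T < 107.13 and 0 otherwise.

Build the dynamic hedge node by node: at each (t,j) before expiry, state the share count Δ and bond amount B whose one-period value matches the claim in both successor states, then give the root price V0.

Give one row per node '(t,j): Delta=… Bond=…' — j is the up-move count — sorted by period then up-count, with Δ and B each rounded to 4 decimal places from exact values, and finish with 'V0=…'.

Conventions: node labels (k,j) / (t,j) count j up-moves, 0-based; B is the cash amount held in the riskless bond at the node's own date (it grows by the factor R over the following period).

(0,0): Delta=-0.0050 Bond=0.6031
(1,0): Delta=-0.0158 Bond=1.4116
(1,1): Delta=-0.0030 Bond=0.4301
(2,0): Delta=0.0000 Bond=0.8772
(2,1): Delta=-0.0188 Bond=1.8694
(2,2): Delta=0.0000 Bond=0.0000
V0=0.1150

No-arbitrage ⇒ martingale measure with p* = (R−d)/(u−d) = 0.7377.
Terminal payoffs: V(3,0)=1.0000, V(3,1)=1.0000, V(3,2)=0.0000, V(3,3)=0.0000
Node (2,0) S=46.1817: V=(p*·1.0000+(1−p*)·1.0000)/1.14=0.8772; Δ=(1.0000−1.0000)/(60.0362−31.8654)=0.0000; B=V−Δ·S=0.8772
Node (2,1) S=87.0090: V=(p*·0.0000+(1−p*)·1.0000)/1.14=0.2301; Δ=(0.0000−1.0000)/(113.1117−60.0362)=-0.0188; B=V−Δ·S=1.8694
Node (2,2) S=163.9300: V=(p*·0.0000+(1−p*)·0.0000)/1.14=0.0000; Δ=(0.0000−0.0000)/(213.1090−113.1117)=0.0000; B=V−Δ·S=0.0000
Node (1,0) S=66.9300: V=(p*·0.2301+(1−p*)·0.8772)/1.14=0.3507; Δ=(0.2301−0.8772)/(87.0090−46.1817)=-0.0158; B=V−Δ·S=1.4116
Node (1,1) S=126.1000: V=(p*·0.0000+(1−p*)·0.2301)/1.14=0.0529; Δ=(0.0000−0.2301)/(163.9300−87.0090)=-0.0030; B=V−Δ·S=0.4301
Node (0,0) S=97.0000: V=(p*·0.0529+(1−p*)·0.3507)/1.14=0.1150; Δ=(0.0529−0.3507)/(126.1000−66.9300)=-0.0050; B=V−Δ·S=0.6031
As a check, the time-0 holding Δ(0,0)·S0 + B(0,0) comes to 0.1150 — exactly V0.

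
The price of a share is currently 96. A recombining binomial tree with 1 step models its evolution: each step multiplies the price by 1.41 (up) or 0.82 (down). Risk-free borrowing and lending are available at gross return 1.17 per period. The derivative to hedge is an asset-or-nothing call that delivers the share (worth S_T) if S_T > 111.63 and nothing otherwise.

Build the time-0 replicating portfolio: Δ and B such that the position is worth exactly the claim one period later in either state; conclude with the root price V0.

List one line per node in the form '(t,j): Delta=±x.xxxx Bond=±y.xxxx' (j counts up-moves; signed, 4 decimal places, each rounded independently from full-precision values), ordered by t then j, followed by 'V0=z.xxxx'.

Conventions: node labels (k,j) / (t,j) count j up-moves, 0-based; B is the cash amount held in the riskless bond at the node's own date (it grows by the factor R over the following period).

Risk-neutral probability p* = (R−d)/(u−d) = (1.17−0.82)/(1.41−0.82) = 0.5932.
At maturity the claim pays: V(1,0)=0.0000, V(1,1)=135.3600
(0,0): S=96.0000. Δ = (V_up−V_dn)/(S_up−S_dn) = (135.3600−0.0000)/(135.3600−78.7200) = 2.3898. V = [p*·135.3600 + (1−p*)·0.0000]/1.17 = 68.6310. B = V − Δ·S = -160.7927.
Sanity check at the root: Δ(0,0)·S0 + B(0,0) reproduces V0 = 68.6310.

(0,0): Delta=2.3898 Bond=-160.7927
V0=68.6310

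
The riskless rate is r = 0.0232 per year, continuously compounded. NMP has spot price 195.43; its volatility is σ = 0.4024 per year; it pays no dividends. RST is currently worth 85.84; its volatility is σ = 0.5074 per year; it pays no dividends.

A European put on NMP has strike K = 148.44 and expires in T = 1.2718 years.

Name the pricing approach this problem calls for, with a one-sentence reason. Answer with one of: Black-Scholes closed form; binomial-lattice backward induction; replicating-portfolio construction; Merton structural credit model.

framework: Black-Scholes closed form

Key observation: the strike-148.44 put on NMP is European-exercise on a continuously-modelled lognormal underlying, so its value is a single closed-form evaluation.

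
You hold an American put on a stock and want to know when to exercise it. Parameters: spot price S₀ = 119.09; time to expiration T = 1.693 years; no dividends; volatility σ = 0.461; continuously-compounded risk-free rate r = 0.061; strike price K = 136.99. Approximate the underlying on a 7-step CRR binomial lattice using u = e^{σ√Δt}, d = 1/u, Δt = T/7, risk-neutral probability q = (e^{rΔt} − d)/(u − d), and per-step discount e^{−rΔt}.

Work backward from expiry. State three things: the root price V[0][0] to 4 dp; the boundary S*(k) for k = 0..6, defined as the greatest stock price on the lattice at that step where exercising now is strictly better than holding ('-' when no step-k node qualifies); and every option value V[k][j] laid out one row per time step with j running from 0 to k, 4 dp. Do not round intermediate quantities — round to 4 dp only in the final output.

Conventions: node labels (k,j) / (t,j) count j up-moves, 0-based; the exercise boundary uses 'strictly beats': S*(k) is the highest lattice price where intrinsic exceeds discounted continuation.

price = 33.4003
boundary = - - 75.6751 60.3243 75.6751 94.9323 75.6751
tree:
33.4003
46.0460 20.5255
61.3149 30.6792 9.9916
76.6657 44.3067 16.6390 2.9877
88.9026 61.3149 26.9712 5.7871 0.0000
98.6573 76.6657 42.0577 11.2096 0.0000 0.0000
106.4331 88.9026 61.3149 21.7129 0.0000 0.0000 0.0000
112.6317 98.6573 76.6657 42.0577 0.0000 0.0000 0.0000 0.0000

Δt=0.24186  u=1.25447  d=0.79715  q=0.47606  discount=0.98536
step 7 (expiry): payoffs max(K−S,0) = 112.6317 98.6573 76.6657 42.0577 0.0000 0.0000 0.0000 0.0000
step 6: (k=6,j=0): S=30.5569, K−S=106.4331, hold=104.4269 ⇒ V=106.4331 exercise | (k=6,j=1): S=48.0874, K−S=88.9026, hold=86.8964 ⇒ V=88.9026 exercise | (k=6,j=2): S=75.6751, K−S=61.3149, hold=59.3087 ⇒ V=61.3149 exercise | (k=6,j=3): S=119.0900, K−S=17.9000, hold=21.7129 ⇒ V=21.7129 continue | (k=6,j=4): S=187.4120, K−S=0.0000, hold=0.0000 ⇒ V=0.0000 continue | (k=6,j=5): S=294.9305, K−S=0.0000, hold=0.0000 ⇒ V=0.0000 continue | (k=6,j=6): S=464.1324, K−S=0.0000, hold=0.0000 ⇒ V=0.0000 continue  boundary S*=75.6751
step 5: (k=5,j=0): S=38.3327, K−S=98.6573, hold=96.6511 ⇒ V=98.6573 exercise | (k=5,j=1): S=60.3243, K−S=76.6657, hold=74.6595 ⇒ V=76.6657 exercise | (k=5,j=2): S=94.9323, K−S=42.0577, hold=41.8400 ⇒ V=42.0577 exercise | (k=5,j=3): S=149.3951, K−S=0.0000, hold=11.2096 ⇒ V=11.2096 continue | (k=5,j=4): S=235.1032, K−S=0.0000, hold=0.0000 ⇒ V=0.0000 continue | (k=5,j=5): S=369.9822, K−S=0.0000, hold=0.0000 ⇒ V=0.0000 continue  boundary S*=94.9323
step 4: (k=4,j=0): S=48.0874, K−S=88.9026, hold=86.8964 ⇒ V=88.9026 exercise | (k=4,j=1): S=75.6751, K−S=61.3149, hold=59.3087 ⇒ V=61.3149 exercise | (k=4,j=2): S=119.0900, K−S=17.9000, hold=26.9712 ⇒ V=26.9712 continue | (k=4,j=3): S=187.4120, K−S=0.0000, hold=5.7871 ⇒ V=5.7871 continue | (k=4,j=4): S=294.9305, K−S=0.0000, hold=0.0000 ⇒ V=0.0000 continue  boundary S*=75.6751
step 3: (k=3,j=0): S=60.3243, K−S=76.6657, hold=74.6595 ⇒ V=76.6657 exercise | (k=3,j=1): S=94.9323, K−S=42.0577, hold=44.3067 ⇒ V=44.3067 continue | (k=3,j=2): S=149.3951, K−S=0.0000, hold=16.6390 ⇒ V=16.6390 continue | (k=3,j=3): S=235.1032, K−S=0.0000, hold=2.9877 ⇒ V=2.9877 continue  boundary S*=60.3243
step 2: (k=2,j=0): S=75.6751, K−S=61.3149, hold=60.3637 ⇒ V=61.3149 exercise | (k=2,j=1): S=119.0900, K−S=17.9000, hold=30.6792 ⇒ V=30.6792 continue | (k=2,j=2): S=187.4120, K−S=0.0000, hold=9.9916 ⇒ V=9.9916 continue  boundary S*=75.6751
step 1: (k=1,j=0): S=94.9323, K−S=42.0577, hold=46.0460 ⇒ V=46.0460 continue | (k=1,j=1): S=149.3951, K−S=0.0000, hold=20.5255 ⇒ V=20.5255 continue  boundary S*=-
step 0: (k=0,j=0): S=119.0900, K−S=17.9000, hold=33.4003 ⇒ V=33.4003 continue  boundary S*=-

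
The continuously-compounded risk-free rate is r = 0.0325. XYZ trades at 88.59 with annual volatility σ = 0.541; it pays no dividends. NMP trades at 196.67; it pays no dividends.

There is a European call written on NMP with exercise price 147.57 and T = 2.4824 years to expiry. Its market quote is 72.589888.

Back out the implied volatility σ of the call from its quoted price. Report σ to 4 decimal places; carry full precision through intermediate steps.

sigma = 0.3336

At σ = 0.3336 the Black–Scholes value reproduces the quote:
σ√T = 0.3336·√2.4824 = 0.525608
d₁ = (ln(S/K) + (r+σ²/2)T) / (σ√T) = (ln(196.67/147.57) + (0.0325+0.3336²/2)·2.4824) / 0.525608 = (0.287225 + 0.218810) / 0.525608 = 0.962760
d₂ = d₁ − σ√T = 0.962760 − 0.525608 = 0.437152
e^{−rT} = 0.922491
N(d₁) = 0.832166,  N(d₂) = 0.669000
V = S·N(d₁) − K·e^{−rT}·N(d₂) = 163.662099 − 91.072211 = 72.589888 (the quoted price), and the Black–Scholes price is strictly increasing in σ, so σ is unique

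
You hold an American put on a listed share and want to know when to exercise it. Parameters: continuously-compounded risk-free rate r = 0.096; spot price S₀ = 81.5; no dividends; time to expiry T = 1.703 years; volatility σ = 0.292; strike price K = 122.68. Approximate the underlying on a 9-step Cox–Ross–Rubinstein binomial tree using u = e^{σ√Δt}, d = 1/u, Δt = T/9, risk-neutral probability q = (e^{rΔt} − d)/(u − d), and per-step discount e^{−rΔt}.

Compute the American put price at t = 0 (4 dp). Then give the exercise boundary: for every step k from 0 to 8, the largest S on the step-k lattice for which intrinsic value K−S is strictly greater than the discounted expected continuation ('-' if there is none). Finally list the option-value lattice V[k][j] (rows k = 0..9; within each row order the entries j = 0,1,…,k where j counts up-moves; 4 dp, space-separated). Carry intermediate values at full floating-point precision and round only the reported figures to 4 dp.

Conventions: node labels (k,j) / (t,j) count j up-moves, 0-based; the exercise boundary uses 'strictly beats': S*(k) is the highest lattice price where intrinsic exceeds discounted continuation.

Δt=0.18922  u=1.13544  d=0.88072  q=0.54025  discount=0.98200
step 9 (expiry): payoffs max(K−S,0) = 96.6973 89.1825 79.4944 67.0042 50.9016 30.1417 3.3777 0.0000 0.0000 0.0000
step 8: (k=8,j=0): S=29.5018, K−S=93.1782, hold=90.9698 ⇒ V=93.1782 exercise | (k=8,j=1): S=38.0343, K−S=84.6457, hold=82.4373 ⇒ V=84.6457 exercise | (k=8,j=2): S=49.0346, K−S=73.6454, hold=71.4370 ⇒ V=73.6454 exercise | (k=8,j=3): S=63.2165, K−S=59.4635, hold=57.2551 ⇒ V=59.4635 exercise | (k=8,j=4): S=81.5000, K−S=41.1800, hold=38.9716 ⇒ V=41.1800 exercise | (k=8,j=5): S=105.0715, K−S=17.6085, hold=15.4001 ⇒ V=17.6085 exercise | (k=8,j=6): S=135.4604, K−S=0.0000, hold=1.5250 ⇒ V=1.5250 continue | (k=8,j=7): S=174.6384, K−S=0.0000, hold=0.0000 ⇒ V=0.0000 continue | (k=8,j=8): S=225.1475, K−S=0.0000, hold=0.0000 ⇒ V=0.0000 continue  boundary S*=105.0715
step 7: (k=7,j=0): S=33.4975, K−S=89.1825, hold=86.9741 ⇒ V=89.1825 exercise | (k=7,j=1): S=43.1856, K−S=79.4944, hold=77.2860 ⇒ V=79.4944 exercise | (k=7,j=2): S=55.6758, K−S=67.0042, hold=64.7958 ⇒ V=67.0042 exercise | (k=7,j=3): S=71.7784, K−S=50.9016, hold=48.6932 ⇒ V=50.9016 exercise | (k=7,j=4): S=92.5383, K−S=30.1417, hold=27.9333 ⇒ V=30.1417 exercise | (k=7,j=5): S=119.3023, K−S=3.3777, hold=8.7587 ⇒ V=8.7587 continue | (k=7,j=6): S=153.8070, K−S=0.0000, hold=0.6885 ⇒ V=0.6885 continue | (k=7,j=7): S=198.2912, K−S=0.0000, hold=0.0000 ⇒ V=0.0000 continue  boundary S*=92.5383
step 6: (k=6,j=0): S=38.0343, K−S=84.6457, hold=82.4373 ⇒ V=84.6457 exercise | (k=6,j=1): S=49.0346, K−S=73.6454, hold=71.4370 ⇒ V=73.6454 exercise | (k=6,j=2): S=63.2165, K−S=59.4635, hold=57.2551 ⇒ V=59.4635 exercise | (k=6,j=3): S=81.5000, K−S=41.1800, hold=38.9716 ⇒ V=41.1800 exercise | (k=6,j=4): S=105.0715, K−S=17.6085, hold=18.2549 ⇒ V=18.2549 continue | (k=6,j=5): S=135.4604, K−S=0.0000, hold=4.3196 ⇒ V=4.3196 continue | (k=6,j=6): S=174.6384, K−S=0.0000, hold=0.3108 ⇒ V=0.3108 continue  boundary S*=81.5000
step 5: (k=5,j=0): S=43.1856, K−S=79.4944, hold=77.2860 ⇒ V=79.4944 exercise | (k=5,j=1): S=55.6758, K−S=67.0042, hold=64.7958 ⇒ V=67.0042 exercise | (k=5,j=2): S=71.7784, K−S=50.9016, hold=48.6932 ⇒ V=50.9016 exercise | (k=5,j=3): S=92.5383, K−S=30.1417, hold=28.2763 ⇒ V=30.1417 exercise | (k=5,j=4): S=119.3023, K−S=3.3777, hold=10.5332 ⇒ V=10.5332 continue | (k=5,j=5): S=153.8070, K−S=0.0000, hold=2.1151 ⇒ V=2.1151 continue  boundary S*=92.5383
step 4: (k=4,j=0): S=49.0346, K−S=73.6454, hold=71.4370 ⇒ V=73.6454 exercise | (k=4,j=1): S=63.2165, K−S=59.4635, hold=57.2551 ⇒ V=59.4635 exercise | (k=4,j=2): S=81.5000, K−S=41.1800, hold=38.9716 ⇒ V=41.1800 exercise | (k=4,j=3): S=105.0715, K−S=17.6085, hold=19.1962 ⇒ V=19.1962 continue | (k=4,j=4): S=135.4604, K−S=0.0000, hold=5.8775 ⇒ V=5.8775 continue  boundary S*=81.5000
step 3: (k=3,j=0): S=55.6758, K−S=67.0042, hold=64.7958 ⇒ V=67.0042 exercise | (k=3,j=1): S=71.7784, K−S=50.9016, hold=48.6932 ⇒ V=50.9016 exercise | (k=3,j=2): S=92.5383, K−S=30.1417, hold=28.7757 ⇒ V=30.1417 exercise | (k=3,j=3): S=119.3023, K−S=3.3777, hold=11.7847 ⇒ V=11.7847 continue  boundary S*=92.5383
step 2: (k=2,j=0): S=63.2165, K−S=59.4635, hold=57.2551 ⇒ V=59.4635 exercise | (k=2,j=1): S=81.5000, K−S=41.1800, hold=38.9716 ⇒ V=41.1800 exercise | (k=2,j=2): S=105.0715, K−S=17.6085, hold=19.8602 ⇒ V=19.8602 continue  boundary S*=81.5000
step 1: (k=1,j=0): S=71.7784, K−S=50.9016, hold=48.6932 ⇒ V=50.9016 exercise | (k=1,j=1): S=92.5383, K−S=30.1417, hold=29.1280 ⇒ V=30.1417 exercise  boundary S*=92.5383
step 0: (k=0,j=0): S=81.5000, K−S=41.1800, hold=38.9716 ⇒ V=41.1800 exercise  boundary S*=81.5000

price = 41.1800
boundary = 81.5000 92.5383 81.5000 92.5383 81.5000 92.5383 81.5000 92.5383 105.0715
tree:
41.1800
50.9016 30.1417
59.4635 41.1800 19.8602
67.0042 50.9016 30.1417 11.7847
73.6454 59.4635 41.1800 19.1962 5.8775
79.4944 67.0042 50.9016 30.1417 10.5332 2.1151
84.6457 73.6454 59.4635 41.1800 18.2549 4.3196 0.3108
89.1825 79.4944 67.0042 50.9016 30.1417 8.7587 0.6885 0.0000
93.1782 84.6457 73.6454 59.4635 41.1800 17.6085 1.5250 0.0000 0.0000
96.6973 89.1825 79.4944 67.0042 50.9016 30.1417 3.3777 0.0000 0.0000 0.0000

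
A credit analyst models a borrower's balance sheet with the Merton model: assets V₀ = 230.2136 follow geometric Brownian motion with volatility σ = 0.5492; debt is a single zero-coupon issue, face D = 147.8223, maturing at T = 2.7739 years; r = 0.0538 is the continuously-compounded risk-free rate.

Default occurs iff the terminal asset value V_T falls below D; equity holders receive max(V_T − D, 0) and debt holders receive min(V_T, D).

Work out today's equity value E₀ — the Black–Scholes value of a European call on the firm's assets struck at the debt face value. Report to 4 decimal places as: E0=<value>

With assets at 230.2136 and a single debt payment of 147.8223 at 2.7739 years:
d₁ = [ln(V₀/D) + (r + σ²/2)T] / (σ√T)
   = [ln(230.2136/147.8223) + (0.0538 + 0.5·0.5492²)·2.7739] / (0.5492·√2.7739)
   = [0.442997 + 0.567569] / 0.914694 = 1.104812
d₂ = d₁ − σ√T = 1.104812 − 0.914694 = 0.190118
N(d₁) = 0.865380,  N(d₂) = 0.575392,  e^(−rT) = 0.861366
E₀ = V₀·N(d₁) − D·e^(−rT)·N(d₂)
   = 230.2136·0.865380 − 147.8223·0.861366·0.575392 = 125.958032

E0=125.9580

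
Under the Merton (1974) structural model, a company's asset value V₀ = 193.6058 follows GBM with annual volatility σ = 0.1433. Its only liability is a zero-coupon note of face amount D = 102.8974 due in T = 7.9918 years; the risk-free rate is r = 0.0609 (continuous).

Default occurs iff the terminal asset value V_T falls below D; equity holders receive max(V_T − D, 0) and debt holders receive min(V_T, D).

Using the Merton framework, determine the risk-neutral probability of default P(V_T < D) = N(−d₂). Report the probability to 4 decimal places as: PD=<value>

Work the structural quantities from V₀ = 193.6058 against face 102.8974:
d₁ = [ln(V₀/D) + (r + σ²/2)T] / (σ√T)
   = [ln(193.6058/102.8974) + (0.0609 + 0.5·0.1433²)·7.9918] / (0.1433·√7.9918)
   = [0.632092 + 0.568756] / 0.405106 = 2.964282
d₂ = d₁ − σ√T = 2.964282 − 0.405106 = 2.559176
risk-neutral PD = N(−d₂) = N(-2.559176) = 0.005246

PD=0.0052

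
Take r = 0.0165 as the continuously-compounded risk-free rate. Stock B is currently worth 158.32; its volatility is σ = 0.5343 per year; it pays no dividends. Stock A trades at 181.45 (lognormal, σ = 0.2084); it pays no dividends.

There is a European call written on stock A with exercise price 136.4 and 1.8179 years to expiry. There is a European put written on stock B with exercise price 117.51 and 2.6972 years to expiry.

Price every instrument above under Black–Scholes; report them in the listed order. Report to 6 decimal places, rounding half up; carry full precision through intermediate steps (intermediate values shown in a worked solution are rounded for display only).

price(stock A call K=136.4) = 51.920131
price(stock B put K=117.51) = 26.144485

[stock A call K=136.4]
σ√T = 0.2084·√1.8179 = 0.280985
d₁ = (ln(S/K) + (r+σ²/2)T) / (σ√T) = (ln(181.45/136.4) + (0.0165+0.2084²/2)·1.8179) / 0.280985 = (0.285388 + 0.069472) / 0.280985 = 1.262915
d₂ = d₁ − σ√T = 1.262915 − 0.280985 = 0.981931
e^{−rT} = 0.970450
N(d₁) = 0.896690,  N(d₂) = 0.836933
price = S·N(d₁) − K·e^{−rT}·N(d₂) = 162.704439 − 110.784309 = 51.920131
[stock B put K=117.51]
σ√T = 0.5343·√2.6972 = 0.877489
d₁ = (ln(S/K) + (r+σ²/2)T) / (σ√T) = (ln(158.32/117.51) + (0.0165+0.5343²/2)·2.6972) / 0.877489 = (0.298095 + 0.429497) / 0.877489 = 0.829175
d₂ = d₁ − σ√T = 0.829175 − 0.877489 = -0.048314
e^{−rT} = 0.956472
N(−d₁) = 0.203503,  N(−d₂) = 0.519267
price = K·e^{−rT}·N(−d₂) − S·N(−d₁) = 58.363021 − 32.218536 = 26.144485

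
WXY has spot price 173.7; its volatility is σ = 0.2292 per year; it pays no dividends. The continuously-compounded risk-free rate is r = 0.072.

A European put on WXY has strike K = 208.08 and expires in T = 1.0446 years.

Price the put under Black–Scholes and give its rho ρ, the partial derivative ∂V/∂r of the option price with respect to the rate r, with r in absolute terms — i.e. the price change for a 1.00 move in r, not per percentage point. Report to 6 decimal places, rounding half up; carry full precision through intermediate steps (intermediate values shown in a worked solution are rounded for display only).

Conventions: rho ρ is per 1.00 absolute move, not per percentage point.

σ√T = 0.2292·√1.0446 = 0.234255
d₁ = (ln(S/K) + (r+σ²/2)T) / (σ√T) = (ln(173.7/208.08) + (0.072+0.2292²/2)·1.0446) / 0.234255 = (-0.180593 + 0.102649) / 0.234255 = -0.332731
d₂ = d₁ − σ√T = -0.332731 − 0.234255 = -0.566986
e^{−rT} = 0.927548
N(−d₁) = 0.630331,  N(−d₂) = 0.714638
Put price V = K·e^{−rT}·N(−d₂) − S·N(−d₁) = 137.928095 − 109.488527 = 28.439567
ρ = −K·T·e^{−rT}·N(−d₂) = -144.079688

price = 28.439567
ρ = -144.079688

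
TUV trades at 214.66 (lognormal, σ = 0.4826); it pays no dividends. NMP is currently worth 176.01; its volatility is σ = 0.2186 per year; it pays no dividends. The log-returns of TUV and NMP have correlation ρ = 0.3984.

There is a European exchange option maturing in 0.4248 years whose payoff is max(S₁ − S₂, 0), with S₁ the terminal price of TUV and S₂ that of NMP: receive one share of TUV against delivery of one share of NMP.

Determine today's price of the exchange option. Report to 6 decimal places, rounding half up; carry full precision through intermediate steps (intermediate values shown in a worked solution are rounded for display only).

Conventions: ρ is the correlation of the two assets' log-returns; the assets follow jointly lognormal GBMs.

σ_eff = √(σ₁² + σ₂² − 2ρσ₁σ₂) = √(0.4826² + 0.2186² − 2·0.3984·0.4826·0.2186) = 0.443429
d₁ = (ln(S₁/S₂) + (q₂ − q₁ + σ_eff²/2)T) / (σ_eff√T) = (ln(214.66/176.01) + (0.0 − 0.0 + 0.098315)·0.4248) / 0.289012 = 0.831379
d₂ = d₁ − σ_eff√T = 0.831379 − 0.289012 = 0.542366
N(d₁) = 0.797120,  N(d₂) = 0.706217
V = S₁·e^{−q₁T}·N(d₁) − S₂·e^{−q₂T}·N(d₂) = 171.109802 − 124.301239 = 46.808563
Key observation: r never enters — measured in units of NMP, the claim is a call on S₁/S₂ struck at 1, so only the dividend yields and σ_eff matter.

exchange price = 46.808563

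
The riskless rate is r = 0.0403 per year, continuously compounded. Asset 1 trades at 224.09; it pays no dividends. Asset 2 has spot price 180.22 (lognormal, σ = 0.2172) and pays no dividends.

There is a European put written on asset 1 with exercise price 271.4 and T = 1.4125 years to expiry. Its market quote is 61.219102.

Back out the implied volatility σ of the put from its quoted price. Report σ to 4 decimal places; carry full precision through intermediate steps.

At σ = 0.3828 the Black–Scholes value reproduces the quote:
σ√T = 0.3828·√1.4125 = 0.454953
d₁ = (ln(S/K) + (r+σ²/2)T) / (σ√T) = (ln(224.09/271.4) + (0.0403+0.3828²/2)·1.4125) / 0.454953 = (-0.191546 + 0.160415) / 0.454953 = -0.068428
d₂ = d₁ − σ√T = -0.068428 − 0.454953 = -0.523380
e^{−rT} = 0.944666
N(−d₁) = 0.527277,  N(−d₂) = 0.699645
V = K·e^{−rT}·N(−d₂) − S·N(−d₁) = 179.376686 − 118.157585 = 61.219102 (the quoted price), and the Black–Scholes price is strictly increasing in σ, so σ is unique

sigma = 0.3828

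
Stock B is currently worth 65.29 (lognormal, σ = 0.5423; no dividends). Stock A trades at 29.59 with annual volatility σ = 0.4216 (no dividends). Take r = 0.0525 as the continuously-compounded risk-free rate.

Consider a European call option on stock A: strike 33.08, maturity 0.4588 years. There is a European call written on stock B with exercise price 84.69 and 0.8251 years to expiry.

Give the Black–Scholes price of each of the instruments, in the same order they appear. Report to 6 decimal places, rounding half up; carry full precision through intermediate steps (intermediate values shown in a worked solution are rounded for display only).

price(stock A call K=33.08) = 2.323766
price(stock B call K=84.69) = 7.659254

[stock A call K=33.08]
σ√T = 0.4216·√0.4588 = 0.285570
d₁ = (ln(S/K) + (r+σ²/2)T) / (σ√T) = (ln(29.59/33.08) + (0.0525+0.4216²/2)·0.4588) / 0.285570 = (-0.111492 + 0.064862) / 0.285570 = -0.163289
d₂ = d₁ − σ√T = -0.163289 − 0.285570 = -0.448859
e^{−rT} = 0.976201
N(d₁) = 0.435146,  N(d₂) = 0.326767
price = S·N(d₁) − K·e^{−rT}·N(d₂) = 12.875957 − 10.552191 = 2.323766
[stock B call K=84.69]
σ√T = 0.5423·√0.8251 = 0.492598
d₁ = (ln(S/K) + (r+σ²/2)T) / (σ√T) = (ln(65.29/84.69) + (0.0525+0.5423²/2)·0.8251) / 0.492598 = (-0.260159 + 0.164644) / 0.492598 = -0.193899
d₂ = d₁ − σ√T = -0.193899 − 0.492598 = -0.686497
e^{−rT} = 0.957607
N(d₁) = 0.423127,  N(d₂) = 0.246200
price = S·N(d₁) − K·e^{−rT}·N(d₂) = 27.625991 − 19.966737 = 7.659254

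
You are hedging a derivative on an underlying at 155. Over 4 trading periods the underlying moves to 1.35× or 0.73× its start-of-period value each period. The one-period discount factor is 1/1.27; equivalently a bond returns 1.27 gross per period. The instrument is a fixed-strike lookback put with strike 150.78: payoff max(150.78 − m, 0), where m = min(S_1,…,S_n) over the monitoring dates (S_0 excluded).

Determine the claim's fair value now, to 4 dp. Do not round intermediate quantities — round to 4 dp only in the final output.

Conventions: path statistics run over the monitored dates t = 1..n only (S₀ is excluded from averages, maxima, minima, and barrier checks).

No-arbitrage gives p* = (R−d)/(u−d) = 0.8710: enumerate every path, weight its payoff by its p*-probability, and discount by R^4.
Enumerate all 2^4 = 16 price paths (U = up ×1.35, D = down ×0.73); each path with k up-moves has probability p*^k·(1−p*)^(4−k).
DDDD: m=44.0173, payoff=106.7627, prob=0.000277
UDDD: m=81.4018, payoff=69.3782, prob=0.001871
DUDD: m=81.4018, payoff=69.3782, prob=0.001871
UUDD: m=150.5376, payoff=0.2424, prob=0.012630
DDUD: m=81.4018, payoff=69.3782, prob=0.001871
UDUD: m=150.5376, payoff=0.2424, prob=0.012630
DUUD: m=113.1500, payoff=37.6300, prob=0.012630
UUUD: m=209.2500, payoff=0.0000, prob=0.085252
DDDU: m=60.2976, payoff=90.4824, prob=0.001871
UDDU: m=111.5093, payoff=39.2707, prob=0.012630
DUDU: m=111.5093, payoff=39.2707, prob=0.012630
UUDU: m=206.2159, payoff=0.0000, prob=0.085252
DDUU: m=82.5995, payoff=68.1805, prob=0.012630
UDUU: m=152.7525, payoff=0.0000, prob=0.085252
DUUU: m=113.1500, payoff=37.6300, prob=0.085252
UUUU: m=209.2500, payoff=0.0000, prob=0.575451
Price = Σ prob·payoff / R^4 = 6.130842 / 2.601446 = 2.3567

price = 2.3567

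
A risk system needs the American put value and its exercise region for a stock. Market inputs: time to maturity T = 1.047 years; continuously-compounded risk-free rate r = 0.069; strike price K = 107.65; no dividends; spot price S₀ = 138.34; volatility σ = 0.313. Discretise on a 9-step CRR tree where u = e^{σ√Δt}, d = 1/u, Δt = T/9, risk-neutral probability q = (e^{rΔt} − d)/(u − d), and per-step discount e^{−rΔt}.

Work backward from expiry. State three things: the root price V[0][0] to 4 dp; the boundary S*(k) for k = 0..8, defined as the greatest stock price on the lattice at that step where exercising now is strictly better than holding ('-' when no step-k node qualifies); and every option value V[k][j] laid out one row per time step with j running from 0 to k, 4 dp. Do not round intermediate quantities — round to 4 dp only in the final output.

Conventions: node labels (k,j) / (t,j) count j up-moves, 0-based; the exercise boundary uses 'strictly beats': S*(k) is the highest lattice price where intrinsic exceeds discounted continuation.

price = 3.4271
boundary = - - - - - 81.1200 72.9061 81.1200 90.2593
tree:
3.4271
5.4531 1.5425
8.4786 2.6440 0.5127
12.8295 4.4488 0.9587 0.0941
18.8009 7.3178 1.7737 0.1940 0.0000
26.5300 11.7014 3.2386 0.3999 0.0000 0.0000
34.7439 18.0458 5.8149 0.8243 0.0000 0.0000 0.0000
42.1261 26.5300 10.2117 1.6993 0.0000 0.0000 0.0000 0.0000
48.7608 34.7439 17.3907 3.5031 0.0000 0.0000 0.0000 0.0000 0.0000
54.7237 42.1261 26.5300 7.2218 0.0000 0.0000 0.0000 0.0000 0.0000 0.0000

Δt=0.11633, u=1.11266, d=0.89874, q=0.51101, disc=e^(-rΔt)=0.99201
k=9 terminal: V=max(K-S,0) → 54.7237 42.1261 26.5300 7.2218 0.0000 0.0000 0.0000 0.0000 0.0000 0.0000
k=8: j=0 S=58.8892 intr=48.7608 cont=47.9001 V=48.7608[EX]; j=1 S=72.9061 intr=34.7439 cont=33.8833 V=34.7439[EX]; j=2 S=90.2593 intr=17.3907 cont=16.5301 V=17.3907[EX]; j=3 S=111.7429 intr=0.0000 cont=3.5031 V=3.5031[hold]; j=4 S=138.3400 intr=0.0000 cont=0.0000 V=0.0000[hold]; j=5 S=171.2678 intr=0.0000 cont=0.0000 V=0.0000[hold]; j=6 S=212.0331 intr=0.0000 cont=0.0000 V=0.0000[hold]; j=7 S=262.5014 intr=0.0000 cont=0.0000 V=0.0000[hold]; j=8 S=324.9822 intr=0.0000 cont=0.0000 V=0.0000[hold]  S*(8)=90.2593
k=7: j=0 S=65.5239 intr=42.1261 cont=41.2654 V=42.1261[EX]; j=1 S=81.1200 intr=26.5300 cont=25.6694 V=26.5300[EX]; j=2 S=100.4282 intr=7.2218 cont=10.2117 V=10.2117[hold]; j=3 S=124.3322 intr=0.0000 cont=1.6993 V=1.6993[hold]; j=4 S=153.9259 intr=0.0000 cont=0.0000 V=0.0000[hold]; j=5 S=190.5635 intr=0.0000 cont=0.0000 V=0.0000[hold]; j=6 S=235.9216 intr=0.0000 cont=0.0000 V=0.0000[hold]; j=7 S=292.0759 intr=0.0000 cont=0.0000 V=0.0000[hold]  S*(7)=81.1200
k=6: j=0 S=72.9061 intr=34.7439 cont=33.8833 V=34.7439[EX]; j=1 S=90.2593 intr=17.3907 cont=18.0458 V=18.0458[hold]; j=2 S=111.7429 intr=0.0000 cont=5.8149 V=5.8149[hold]; j=3 S=138.3400 intr=0.0000 cont=0.8243 V=0.8243[hold]; j=4 S=171.2678 intr=0.0000 cont=0.0000 V=0.0000[hold]; j=5 S=212.0331 intr=0.0000 cont=0.0000 V=0.0000[hold]; j=6 S=262.5014 intr=0.0000 cont=0.0000 V=0.0000[hold]  S*(6)=72.9061
k=5: j=0 S=81.1200 intr=26.5300 cont=26.0014 V=26.5300[EX]; j=1 S=100.4282 intr=7.2218 cont=11.7014 V=11.7014[hold]; j=2 S=124.3322 intr=0.0000 cont=3.2386 V=3.2386[hold]; j=3 S=153.9259 intr=0.0000 cont=0.3999 V=0.3999[hold]; j=4 S=190.5635 intr=0.0000 cont=0.0000 V=0.0000[hold]; j=5 S=235.9216 intr=0.0000 cont=0.0000 V=0.0000[hold]  S*(5)=81.1200
k=4: j=0 S=90.2593 intr=17.3907 cont=18.8009 V=18.8009[hold]; j=1 S=111.7429 intr=0.0000 cont=7.3178 V=7.3178[hold]; j=2 S=138.3400 intr=0.0000 cont=1.7737 V=1.7737[hold]; j=3 S=171.2678 intr=0.0000 cont=0.1940 V=0.1940[hold]; j=4 S=212.0331 intr=0.0000 cont=0.0000 V=0.0000[hold]  S*(4)=-
k=3: j=0 S=100.4282 intr=7.2218 cont=12.8295 V=12.8295[hold]; j=1 S=124.3322 intr=0.0000 cont=4.4488 V=4.4488[hold]; j=2 S=153.9259 intr=0.0000 cont=0.9587 V=0.9587[hold]; j=3 S=190.5635 intr=0.0000 cont=0.0941 V=0.0941[hold]  S*(3)=-
k=2: j=0 S=111.7429 intr=0.0000 cont=8.4786 V=8.4786[hold]; j=1 S=138.3400 intr=0.0000 cont=2.6440 V=2.6440[hold]; j=2 S=171.2678 intr=0.0000 cont=0.5127 V=0.5127[hold]  S*(2)=-
k=1: j=0 S=124.3322 intr=0.0000 cont=5.4531 V=5.4531[hold]; j=1 S=153.9259 intr=0.0000 cont=1.5425 V=1.5425[hold]  S*(1)=-
k=0: j=0 S=138.3400 intr=0.0000 cont=3.4271 V=3.4271[hold]  S*(0)=-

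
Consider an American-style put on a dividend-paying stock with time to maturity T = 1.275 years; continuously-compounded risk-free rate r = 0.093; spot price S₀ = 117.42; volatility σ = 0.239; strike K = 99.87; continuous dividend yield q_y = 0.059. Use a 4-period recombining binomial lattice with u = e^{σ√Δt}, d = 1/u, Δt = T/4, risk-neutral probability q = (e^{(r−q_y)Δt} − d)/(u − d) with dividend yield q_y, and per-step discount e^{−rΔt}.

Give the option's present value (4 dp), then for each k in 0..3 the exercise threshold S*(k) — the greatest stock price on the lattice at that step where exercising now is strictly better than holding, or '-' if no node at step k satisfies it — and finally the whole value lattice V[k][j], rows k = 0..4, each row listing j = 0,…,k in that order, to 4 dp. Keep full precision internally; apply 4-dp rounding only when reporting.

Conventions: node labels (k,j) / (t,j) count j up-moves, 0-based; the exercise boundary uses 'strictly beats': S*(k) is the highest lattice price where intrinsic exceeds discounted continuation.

price = 4.0249
boundary = - - - 78.3318
tree:
4.0249
7.2490 1.1236
12.7252 2.3456 0.0000
21.5382 4.8966 0.0000 0.0000
31.4258 10.2222 0.0000 0.0000 0.0000

Δt=0.31875  u=1.14446  d=0.87377  q=0.50657  discount=0.97079
step 4 (expiry): payoffs max(K−S,0) = 31.4258 10.2222 0.0000 0.0000 0.0000
step 3: (k=3,j=0): S=78.3318, K−S=21.5382, hold=20.0805 ⇒ V=21.5382 exercise | (k=3,j=1): S=102.5984, K−S=0.0000, hold=4.8966 ⇒ V=4.8966 continue | (k=3,j=2): S=134.3827, K−S=0.0000, hold=0.0000 ⇒ V=0.0000 continue | (k=3,j=3): S=176.0135, K−S=0.0000, hold=0.0000 ⇒ V=0.0000 continue  boundary S*=78.3318
step 2: (k=2,j=0): S=89.6478, K−S=10.2222, hold=12.7252 ⇒ V=12.7252 continue | (k=2,j=1): S=117.4200, K−S=0.0000, hold=2.3456 ⇒ V=2.3456 continue | (k=2,j=2): S=153.7959, K−S=0.0000, hold=0.0000 ⇒ V=0.0000 continue  boundary S*=-
step 1: (k=1,j=0): S=102.5984, K−S=0.0000, hold=7.2490 ⇒ V=7.2490 continue | (k=1,j=1): S=134.3827, K−S=0.0000, hold=1.1236 ⇒ V=1.1236 continue  boundary S*=-
step 0: (k=0,j=0): S=117.4200, K−S=0.0000, hold=4.0249 ⇒ V=4.0249 continue  boundary S*=-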